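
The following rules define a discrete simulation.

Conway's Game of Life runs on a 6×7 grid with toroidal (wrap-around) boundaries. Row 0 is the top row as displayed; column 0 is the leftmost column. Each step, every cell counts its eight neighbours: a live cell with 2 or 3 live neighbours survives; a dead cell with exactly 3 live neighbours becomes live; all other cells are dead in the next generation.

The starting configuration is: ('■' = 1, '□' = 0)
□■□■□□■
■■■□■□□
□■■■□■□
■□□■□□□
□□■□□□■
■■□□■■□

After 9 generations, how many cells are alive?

step 0: □■□■□□■
■■■□■□□
□■■■□■□
■□□■□□□
□□■□□□■
■■□□■■□
step 1: □□□■□□■
□□□□■■■
□□□□□□■
■□□■■□■
□□■■■■■
□■□■■■□
step 2: ■□■■□□■
■□□□■□■
□□□■□□□
■□■□□□□
□■□□□□□
■□□□□□□
step 3: □□□■□■□
■■■□■■■
■■□■□□■
□■■□□□□
■■□□□□□
■□■□□□■
step 4: □□□■□□□
□□□□□□□
□□□■■□□
□□□□□□■
□□□□□□■
■□■□□□■
step 5: □□□□□□□
□□□■■□□
□□□□□□□
□□□□□■□
□□□□□■■
■□□□□□■
step 6: □□□□□□□
□□□□□□□
□□□□■□□
□□□□□■■
■□□□□■□
■□□□□■■
step 7: □□□□□□■
□□□□□□□
□□□□□■□
□□□□■■■
■□□□■□□
■□□□□■□
step 8: □□□□□□■
□□□□□□□
□□□□■■■
□□□□■□■
■□□□■□□
■□□□□■□
step 9: □□□□□□■
□□□□□□■
□□□□■□■
■□□■■□■
■□□□■□□
■□□□□■□

12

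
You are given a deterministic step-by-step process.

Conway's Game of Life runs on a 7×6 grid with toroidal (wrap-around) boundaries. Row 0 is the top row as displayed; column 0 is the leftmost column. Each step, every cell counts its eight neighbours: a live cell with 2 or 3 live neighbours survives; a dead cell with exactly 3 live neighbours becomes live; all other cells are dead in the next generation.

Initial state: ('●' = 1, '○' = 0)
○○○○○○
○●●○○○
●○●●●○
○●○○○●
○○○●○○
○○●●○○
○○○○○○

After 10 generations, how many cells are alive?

k=0  ○○○○○○
○●●○○○
●○●●●○
○●○○○●
○○○●○○
○○●●○○
○○○○○○
k=1  ○○○○○○
○●●○○○
●○○●●●
●●○○○●
○○○●●○
○○●●○○
○○○○○○
k=2  ○○○○○○
●●●●●●
○○○●●○
○●●○○○
●●○●●●
○○●●●○
○○○○○○
k=3  ●●●●●●
●●●○○●
○○○○○○
○●○○○○
●○○○○●
●●●○○○
○○○●○○
k=4  ○○○○○○
○○○○○○
○○●○○○
●○○○○○
○○●○○●
●●●○○●
○○○○○○
k=5  ○○○○○○
○○○○○○
○○○○○○
○●○○○○
○○●○○●
●●●○○●
●●○○○○
k=6  ○○○○○○
○○○○○○
○○○○○○
○○○○○○
○○●○○●
○○●○○●
○○●○○●
k=7  ○○○○○○
○○○○○○
○○○○○○
○○○○○○
○○○○○○
●●●●●●
○○○○○○
k=8  ○○○○○○
○○○○○○
○○○○○○
○○○○○○
●●●●●●
●●●●●●
●●●●●●
k=9  ●●●●●●
○○○○○○
○○○○○○
●●●●●●
○○○○○○
○○○○○○
○○○○○○
k=10  ●●●●●●
●●●●●●
●●●●●●
●●●●●●
●●●●●●
○○○○○○
●●●●●●

36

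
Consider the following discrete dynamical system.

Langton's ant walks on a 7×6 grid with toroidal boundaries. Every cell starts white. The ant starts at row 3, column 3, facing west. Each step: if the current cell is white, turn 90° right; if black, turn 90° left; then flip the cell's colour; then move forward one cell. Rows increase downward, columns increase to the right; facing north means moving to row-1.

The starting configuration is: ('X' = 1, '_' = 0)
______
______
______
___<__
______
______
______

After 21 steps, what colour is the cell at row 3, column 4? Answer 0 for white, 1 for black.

0

step 0: ______
______
______
___<__
______
______
______
step 1: ______
______
___^__
___X__
______
______
______
step 2: ______
______
___X>_
___X__
______
______
______
step 3: ______
______
___XX_
___Xv_
______
______
______
step 4: ______
______
___XX_
___<X_
______
______
______
step 5: ______
______
___XX_
____X_
___v__
______
______
step 6: ______
______
___XX_
____X_
__<X__
______
______
step 7: ______
______
___XX_
__^_X_
__XX__
______
______
step 8: ______
______
___XX_
__X>X_
__XX__
______
______
step 9: ______
______
___XX_
__XXX_
__Xv__
______
______
step 10: ______
______
___XX_
__XXX_
__X_>_
______
______
step 11: ______
______
___XX_
__XXX_
__X_X_
____v_
______
step 12: ______
______
___XX_
__XXX_
__X_X_
___<X_
______
step 13: ______
______
___XX_
__XXX_
__X^X_
___XX_
______
step 14: ______
______
___XX_
__XXX_
__XX>_
___XX_
______
step 15: ______
______
___XX_
__XX^_
__XX__
___XX_
______
step 16: ______
______
___XX_
__X<__
__XX__
___XX_
______
step 17: ______
______
___XX_
__X___
__Xv__
___XX_
______
step 18: ______
______
___XX_
__X___
__X_>_
___XX_
______
step 19: ______
______
___XX_
__X___
__X_X_
___Xv_
______
step 20: ______
______
___XX_
__X___
__X_X_
___X_>
______
step 21: ______
______
___XX_
__X___
__X_X_
___X_X
_____v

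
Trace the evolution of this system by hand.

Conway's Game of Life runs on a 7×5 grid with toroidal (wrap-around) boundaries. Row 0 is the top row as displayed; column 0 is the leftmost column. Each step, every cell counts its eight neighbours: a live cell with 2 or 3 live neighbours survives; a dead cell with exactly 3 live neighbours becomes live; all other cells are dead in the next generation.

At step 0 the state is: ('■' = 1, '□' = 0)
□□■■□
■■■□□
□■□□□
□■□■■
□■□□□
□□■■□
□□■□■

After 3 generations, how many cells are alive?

[0] □□■■□
■■■□□
□■□□□
□■□■■
□■□□□
□□■■□
□□■□■
[1] ■□□□■
■□□■□
□□□■■
□■□□□
■■□□■
□■■■□
□■□□■
[2] □■□■□
■□□■□
■□■■■
□■■■□
□□□■■
□□□■□
□■□□■
[3] □■□■□
■□□□□
■□□□□
□■□□□
□□□□■
■□■■□
■□□■■

12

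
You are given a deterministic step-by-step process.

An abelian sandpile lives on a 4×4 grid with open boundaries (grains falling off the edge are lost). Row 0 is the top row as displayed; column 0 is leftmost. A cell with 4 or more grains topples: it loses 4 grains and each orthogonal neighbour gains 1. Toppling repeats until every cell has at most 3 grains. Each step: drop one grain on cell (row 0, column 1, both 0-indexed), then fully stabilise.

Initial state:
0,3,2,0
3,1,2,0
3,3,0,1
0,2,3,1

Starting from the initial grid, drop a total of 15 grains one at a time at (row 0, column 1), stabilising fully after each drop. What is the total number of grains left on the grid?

k=0  0,3,2,0
3,1,2,0
3,3,0,1
0,2,3,1
k=1  1,0,3,0
3,2,2,0
3,3,0,1
0,2,3,1
k=2  1,1,3,0
3,2,2,0
3,3,0,1
0,2,3,1
k=3  1,2,3,0
3,2,2,0
3,3,0,1
0,2,3,1
k=4  1,3,3,0
3,2,2,0
3,3,0,1
0,2,3,1
k=5  2,1,0,1
3,3,3,0
3,3,0,1
0,2,3,1
k=6  2,2,0,1
3,3,3,0
3,3,0,1
0,2,3,1
k=7  2,3,0,1
3,3,3,0
3,3,0,1
0,2,3,1
k=8  0,2,2,1
2,3,0,1
1,1,2,1
1,3,3,1
k=9  0,3,2,1
2,3,0,1
1,1,2,1
1,3,3,1
k=10  1,1,3,1
3,0,1,1
1,2,2,1
1,3,3,1
k=11  1,2,3,1
3,0,1,1
1,2,2,1
1,3,3,1
k=12  1,3,3,1
3,0,1,1
1,2,2,1
1,3,3,1
k=13  2,1,0,2
3,1,2,1
1,2,2,1
1,3,3,1
k=14  2,2,0,2
3,1,2,1
1,2,2,1
1,3,3,1
k=15  2,3,0,2
3,1,2,1
1,2,2,1
1,3,3,1

28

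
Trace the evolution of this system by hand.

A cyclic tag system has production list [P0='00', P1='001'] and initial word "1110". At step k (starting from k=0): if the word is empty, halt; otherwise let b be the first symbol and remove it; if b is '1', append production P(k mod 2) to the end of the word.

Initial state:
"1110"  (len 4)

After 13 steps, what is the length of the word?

0) "1110"  (len 4)
1) "11000"  (len 5)
2) "1000001"  (len 7)
3) "00000100"  (len 8)
4) "0000100"  (len 7)
5) "000100"  (len 6)
6) "00100"  (len 5)
7) "0100"  (len 4)
8) "100"  (len 3)
9) "0000"  (len 4)
10) "000"  (len 3)
11) "00"  (len 2)
12) "0"  (len 1)
13) (halted — word empty)

0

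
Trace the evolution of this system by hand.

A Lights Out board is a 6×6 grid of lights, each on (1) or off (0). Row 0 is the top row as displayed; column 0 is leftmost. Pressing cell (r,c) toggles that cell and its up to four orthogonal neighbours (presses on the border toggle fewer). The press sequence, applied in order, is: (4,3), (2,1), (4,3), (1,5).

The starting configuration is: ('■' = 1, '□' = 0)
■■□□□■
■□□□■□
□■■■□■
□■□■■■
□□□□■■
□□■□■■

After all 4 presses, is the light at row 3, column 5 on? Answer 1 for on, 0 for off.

t=0: ■■□□□■
■□□□■□
□■■■□■
□■□■■■
□□□□■■
□□■□■■
t=1: ■■□□□■
■□□□■□
□■■■□■
□■□□■■
□□■■□■
□□■■■■
t=2: ■■□□□■
■■□□■□
■□□■□■
□□□□■■
□□■■□■
□□■■■■
t=3: ■■□□□■
■■□□■□
■□□■□■
□□□■■■
□□□□■■
□□■□■■
t=4: ■■□□□□
■■□□□■
■□□■□□
□□□■■■
□□□□■■
□□■□■■

1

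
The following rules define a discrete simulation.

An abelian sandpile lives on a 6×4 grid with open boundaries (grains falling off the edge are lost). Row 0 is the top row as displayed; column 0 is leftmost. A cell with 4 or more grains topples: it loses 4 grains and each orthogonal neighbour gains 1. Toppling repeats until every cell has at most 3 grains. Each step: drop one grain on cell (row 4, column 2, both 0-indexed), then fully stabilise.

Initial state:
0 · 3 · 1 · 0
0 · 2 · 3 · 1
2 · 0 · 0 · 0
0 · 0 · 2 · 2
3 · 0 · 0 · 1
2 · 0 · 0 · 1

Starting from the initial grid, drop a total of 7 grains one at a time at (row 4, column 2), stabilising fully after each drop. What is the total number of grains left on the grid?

30

0) 0 · 3 · 1 · 0
0 · 2 · 3 · 1
2 · 0 · 0 · 0
0 · 0 · 2 · 2
3 · 0 · 0 · 1
2 · 0 · 0 · 1
1) 0 · 3 · 1 · 0
0 · 2 · 3 · 1
2 · 0 · 0 · 0
0 · 0 · 2 · 2
3 · 0 · 1 · 1
2 · 0 · 0 · 1
2) 0 · 3 · 1 · 0
0 · 2 · 3 · 1
2 · 0 · 0 · 0
0 · 0 · 2 · 2
3 · 0 · 2 · 1
2 · 0 · 0 · 1
3) 0 · 3 · 1 · 0
0 · 2 · 3 · 1
2 · 0 · 0 · 0
0 · 0 · 2 · 2
3 · 0 · 3 · 1
2 · 0 · 0 · 1
4) 0 · 3 · 1 · 0
0 · 2 · 3 · 1
2 · 0 · 0 · 0
0 · 0 · 3 · 2
3 · 1 · 0 · 2
2 · 0 · 1 · 1
5) 0 · 3 · 1 · 0
0 · 2 · 3 · 1
2 · 0 · 0 · 0
0 · 0 · 3 · 2
3 · 1 · 1 · 2
2 · 0 · 1 · 1
6) 0 · 3 · 1 · 0
0 · 2 · 3 · 1
2 · 0 · 0 · 0
0 · 0 · 3 · 2
3 · 1 · 2 · 2
2 · 0 · 1 · 1
7) 0 · 3 · 1 · 0
0 · 2 · 3 · 1
2 · 0 · 0 · 0
0 · 0 · 3 · 2
3 · 1 · 3 · 2
2 · 0 · 1 · 1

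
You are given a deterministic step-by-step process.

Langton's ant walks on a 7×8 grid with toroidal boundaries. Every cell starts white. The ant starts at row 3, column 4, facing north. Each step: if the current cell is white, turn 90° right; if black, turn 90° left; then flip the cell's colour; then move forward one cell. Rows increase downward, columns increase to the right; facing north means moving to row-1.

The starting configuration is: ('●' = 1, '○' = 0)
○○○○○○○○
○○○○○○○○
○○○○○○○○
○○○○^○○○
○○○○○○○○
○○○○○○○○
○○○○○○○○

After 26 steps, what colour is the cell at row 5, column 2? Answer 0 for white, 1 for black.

0

t=0: ○○○○○○○○
○○○○○○○○
○○○○○○○○
○○○○^○○○
○○○○○○○○
○○○○○○○○
○○○○○○○○
t=1: ○○○○○○○○
○○○○○○○○
○○○○○○○○
○○○○●>○○
○○○○○○○○
○○○○○○○○
○○○○○○○○
t=2: ○○○○○○○○
○○○○○○○○
○○○○○○○○
○○○○●●○○
○○○○○v○○
○○○○○○○○
○○○○○○○○
t=3: ○○○○○○○○
○○○○○○○○
○○○○○○○○
○○○○●●○○
○○○○<●○○
○○○○○○○○
○○○○○○○○
t=4: ○○○○○○○○
○○○○○○○○
○○○○○○○○
○○○○^●○○
○○○○●●○○
○○○○○○○○
○○○○○○○○
t=5: ○○○○○○○○
○○○○○○○○
○○○○○○○○
○○○<○●○○
○○○○●●○○
○○○○○○○○
○○○○○○○○
t=6: ○○○○○○○○
○○○○○○○○
○○○^○○○○
○○○●○●○○
○○○○●●○○
○○○○○○○○
○○○○○○○○
t=7: ○○○○○○○○
○○○○○○○○
○○○●>○○○
○○○●○●○○
○○○○●●○○
○○○○○○○○
○○○○○○○○
t=8: ○○○○○○○○
○○○○○○○○
○○○●●○○○
○○○●v●○○
○○○○●●○○
○○○○○○○○
○○○○○○○○
t=9: ○○○○○○○○
○○○○○○○○
○○○●●○○○
○○○<●●○○
○○○○●●○○
○○○○○○○○
○○○○○○○○
t=10: ○○○○○○○○
○○○○○○○○
○○○●●○○○
○○○○●●○○
○○○v●●○○
○○○○○○○○
○○○○○○○○
t=11: ○○○○○○○○
○○○○○○○○
○○○●●○○○
○○○○●●○○
○○<●●●○○
○○○○○○○○
○○○○○○○○
t=12: ○○○○○○○○
○○○○○○○○
○○○●●○○○
○○^○●●○○
○○●●●●○○
○○○○○○○○
○○○○○○○○
t=13: ○○○○○○○○
○○○○○○○○
○○○●●○○○
○○●>●●○○
○○●●●●○○
○○○○○○○○
○○○○○○○○
t=14: ○○○○○○○○
○○○○○○○○
○○○●●○○○
○○●●●●○○
○○●v●●○○
○○○○○○○○
○○○○○○○○
t=15: ○○○○○○○○
○○○○○○○○
○○○●●○○○
○○●●●●○○
○○●○>●○○
○○○○○○○○
○○○○○○○○
t=16: ○○○○○○○○
○○○○○○○○
○○○●●○○○
○○●●^●○○
○○●○○●○○
○○○○○○○○
○○○○○○○○
t=17: ○○○○○○○○
○○○○○○○○
○○○●●○○○
○○●<○●○○
○○●○○●○○
○○○○○○○○
○○○○○○○○
t=18: ○○○○○○○○
○○○○○○○○
○○○●●○○○
○○●○○●○○
○○●v○●○○
○○○○○○○○
○○○○○○○○
t=19: ○○○○○○○○
○○○○○○○○
○○○●●○○○
○○●○○●○○
○○<●○●○○
○○○○○○○○
○○○○○○○○
t=20: ○○○○○○○○
○○○○○○○○
○○○●●○○○
○○●○○●○○
○○○●○●○○
○○v○○○○○
○○○○○○○○
t=21: ○○○○○○○○
○○○○○○○○
○○○●●○○○
○○●○○●○○
○○○●○●○○
○<●○○○○○
○○○○○○○○
t=22: ○○○○○○○○
○○○○○○○○
○○○●●○○○
○○●○○●○○
○^○●○●○○
○●●○○○○○
○○○○○○○○
t=23: ○○○○○○○○
○○○○○○○○
○○○●●○○○
○○●○○●○○
○●>●○●○○
○●●○○○○○
○○○○○○○○
t=24: ○○○○○○○○
○○○○○○○○
○○○●●○○○
○○●○○●○○
○●●●○●○○
○●v○○○○○
○○○○○○○○
t=25: ○○○○○○○○
○○○○○○○○
○○○●●○○○
○○●○○●○○
○●●●○●○○
○●○>○○○○
○○○○○○○○
t=26: ○○○○○○○○
○○○○○○○○
○○○●●○○○
○○●○○●○○
○●●●○●○○
○●○●○○○○
○○○v○○○○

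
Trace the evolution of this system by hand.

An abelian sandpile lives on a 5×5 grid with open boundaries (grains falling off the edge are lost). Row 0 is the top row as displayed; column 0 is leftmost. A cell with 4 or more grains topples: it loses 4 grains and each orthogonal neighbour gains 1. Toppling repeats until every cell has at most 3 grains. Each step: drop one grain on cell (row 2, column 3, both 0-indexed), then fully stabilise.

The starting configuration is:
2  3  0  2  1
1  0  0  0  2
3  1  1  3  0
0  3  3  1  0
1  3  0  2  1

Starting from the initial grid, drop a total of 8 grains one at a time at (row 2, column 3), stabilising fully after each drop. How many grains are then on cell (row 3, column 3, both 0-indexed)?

3

gen 0: 2  3  0  2  1
1  0  0  0  2
3  1  1  3  0
0  3  3  1  0
1  3  0  2  1
gen 1: 2  3  0  2  1
1  0  0  1  2
3  1  2  0  1
0  3  3  2  0
1  3  0  2  1
gen 2: 2  3  0  2  1
1  0  0  1  2
3  1  2  1  1
0  3  3  2  0
1  3  0  2  1
gen 3: 2  3  0  2  1
1  0  0  1  2
3  1  2  2  1
0  3  3  2  0
1  3  0  2  1
gen 4: 2  3  0  2  1
1  0  0  1  2
3  1  2  3  1
0  3  3  2  0
1  3  0  2  1
gen 5: 2  3  0  2  1
1  0  0  2  2
3  1  3  0  2
0  3  3  3  0
1  3  0  2  1
gen 6: 2  3  0  2  1
1  0  0  2  2
3  1  3  1  2
0  3  3  3  0
1  3  0  2  1
gen 7: 2  3  0  2  1
1  0  0  2  2
3  1  3  2  2
0  3  3  3  0
1  3  0  2  1
gen 8: 2  3  0  2  1
1  0  0  2  2
3  1  3  3  2
0  3  3  3  0
1  3  0  2  1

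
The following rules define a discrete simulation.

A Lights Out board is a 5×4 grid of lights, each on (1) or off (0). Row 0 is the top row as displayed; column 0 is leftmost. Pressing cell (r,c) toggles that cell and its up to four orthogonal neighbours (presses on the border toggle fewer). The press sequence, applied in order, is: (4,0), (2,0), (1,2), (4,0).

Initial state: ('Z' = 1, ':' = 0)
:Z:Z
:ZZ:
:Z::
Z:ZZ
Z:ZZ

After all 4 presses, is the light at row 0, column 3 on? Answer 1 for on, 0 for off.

k=0  :Z:Z
:ZZ:
:Z::
Z:ZZ
Z:ZZ
k=1  :Z:Z
:ZZ:
:Z::
::ZZ
:ZZZ
k=2  :Z:Z
ZZZ:
Z:::
Z:ZZ
:ZZZ
k=3  :ZZZ
Z::Z
Z:Z:
Z:ZZ
:ZZZ
k=4  :ZZZ
Z::Z
Z:Z:
::ZZ
Z:ZZ

1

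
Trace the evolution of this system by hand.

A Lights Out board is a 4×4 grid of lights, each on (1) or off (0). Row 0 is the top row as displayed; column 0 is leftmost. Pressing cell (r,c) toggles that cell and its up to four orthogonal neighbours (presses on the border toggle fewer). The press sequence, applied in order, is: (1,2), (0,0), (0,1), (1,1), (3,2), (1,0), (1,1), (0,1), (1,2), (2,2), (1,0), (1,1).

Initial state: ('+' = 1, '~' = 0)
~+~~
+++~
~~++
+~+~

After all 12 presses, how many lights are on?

[0] ~+~~
+++~
~~++
+~+~
[1] ~++~
+~~+
~~~+
+~+~
[2] +~+~
~~~+
~~~+
+~+~
[3] ~+~~
~+~+
~~~+
+~+~
[4] ~~~~
+~++
~+~+
+~+~
[5] ~~~~
+~++
~+++
++~+
[6] +~~~
~+++
++++
++~+
[7] ++~~
+~~+
+~++
++~+
[8] ~~+~
++~+
+~++
++~+
[9] ~~~~
+~+~
+~~+
++~+
[10] ~~~~
+~~~
+++~
++++
[11] +~~~
~+~~
~++~
++++
[12] ++~~
+~+~
~~+~
++++

9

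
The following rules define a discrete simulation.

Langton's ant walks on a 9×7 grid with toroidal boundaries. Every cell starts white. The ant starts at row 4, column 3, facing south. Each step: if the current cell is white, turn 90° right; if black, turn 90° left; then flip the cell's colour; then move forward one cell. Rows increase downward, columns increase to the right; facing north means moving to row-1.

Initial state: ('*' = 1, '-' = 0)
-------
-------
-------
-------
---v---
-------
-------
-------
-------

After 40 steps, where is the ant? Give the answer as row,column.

k=0  -------
-------
-------
-------
---v---
-------
-------
-------
-------
k=1  -------
-------
-------
-------
--<*---
-------
-------
-------
-------
k=2  -------
-------
-------
--^----
--**---
-------
-------
-------
-------
k=3  -------
-------
-------
--*>---
--**---
-------
-------
-------
-------
k=4  -------
-------
-------
--**---
--*v---
-------
-------
-------
-------
k=5  -------
-------
-------
--**---
--*->--
-------
-------
-------
-------
k=6  -------
-------
-------
--**---
--*-*--
----v--
-------
-------
-------
k=7  -------
-------
-------
--**---
--*-*--
---<*--
-------
-------
-------
k=8  -------
-------
-------
--**---
--*^*--
---**--
-------
-------
-------
k=9  -------
-------
-------
--**---
--**>--
---**--
-------
-------
-------
k=10  -------
-------
-------
--**^--
--**---
---**--
-------
-------
-------
k=11  -------
-------
-------
--***>-
--**---
---**--
-------
-------
-------
k=12  -------
-------
-------
--****-
--**-v-
---**--
-------
-------
-------
k=13  -------
-------
-------
--****-
--**<*-
---**--
-------
-------
-------
k=14  -------
-------
-------
--**^*-
--****-
---**--
-------
-------
-------
k=15  -------
-------
-------
--*<-*-
--****-
---**--
-------
-------
-------
k=16  -------
-------
-------
--*--*-
--*v**-
---**--
-------
-------
-------
k=17  -------
-------
-------
--*--*-
--*->*-
---**--
-------
-------
-------
k=18  -------
-------
-------
--*-^*-
--*--*-
---**--
-------
-------
-------
k=19  -------
-------
-------
--*-*>-
--*--*-
---**--
-------
-------
-------
k=20  -------
-------
-----^-
--*-*--
--*--*-
---**--
-------
-------
-------
k=21  -------
-------
-----*>
--*-*--
--*--*-
---**--
-------
-------
-------
k=22  -------
-------
-----**
--*-*-v
--*--*-
---**--
-------
-------
-------
k=23  -------
-------
-----**
--*-*<*
--*--*-
---**--
-------
-------
-------
k=24  -------
-------
-----^*
--*-***
--*--*-
---**--
-------
-------
-------
k=25  -------
-------
----<-*
--*-***
--*--*-
---**--
-------
-------
-------
k=26  -------
----^--
----*-*
--*-***
--*--*-
---**--
-------
-------
-------
k=27  -------
----*>-
----*-*
--*-***
--*--*-
---**--
-------
-------
-------
k=28  -------
----**-
----*v*
--*-***
--*--*-
---**--
-------
-------
-------
k=29  -------
----**-
----<**
--*-***
--*--*-
---**--
-------
-------
-------
k=30  -------
----**-
-----**
--*-v**
--*--*-
---**--
-------
-------
-------
k=31  -------
----**-
-----**
--*-->*
--*--*-
---**--
-------
-------
-------
k=32  -------
----**-
-----^*
--*---*
--*--*-
---**--
-------
-------
-------
k=33  -------
----**-
----<-*
--*---*
--*--*-
---**--
-------
-------
-------
k=34  -------
----^*-
----*-*
--*---*
--*--*-
---**--
-------
-------
-------
k=35  -------
---<-*-
----*-*
--*---*
--*--*-
---**--
-------
-------
-------
k=36  ---^---
---*-*-
----*-*
--*---*
--*--*-
---**--
-------
-------
-------
k=37  ---*>--
---*-*-
----*-*
--*---*
--*--*-
---**--
-------
-------
-------
k=38  ---**--
---*v*-
----*-*
--*---*
--*--*-
---**--
-------
-------
-------
k=39  ---**--
---<**-
----*-*
--*---*
--*--*-
---**--
-------
-------
-------
k=40  ---**--
----**-
---v*-*
--*---*
--*--*-
---**--
-------
-------
-------

2,3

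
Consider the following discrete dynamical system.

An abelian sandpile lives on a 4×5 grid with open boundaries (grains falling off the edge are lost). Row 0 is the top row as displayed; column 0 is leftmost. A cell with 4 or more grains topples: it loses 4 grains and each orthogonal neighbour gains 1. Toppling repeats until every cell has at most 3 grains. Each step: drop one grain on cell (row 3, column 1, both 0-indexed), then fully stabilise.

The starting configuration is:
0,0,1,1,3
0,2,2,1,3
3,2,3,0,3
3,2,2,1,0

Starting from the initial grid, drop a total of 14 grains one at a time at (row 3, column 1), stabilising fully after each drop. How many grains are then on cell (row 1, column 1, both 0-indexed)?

k=0  0,0,1,1,3
0,2,2,1,3
3,2,3,0,3
3,2,2,1,0
k=1  0,0,1,1,3
0,2,2,1,3
3,2,3,0,3
3,3,2,1,0
k=2  0,0,1,1,3
1,3,3,1,3
1,1,1,1,3
1,3,0,2,0
k=3  0,0,1,1,3
1,3,3,1,3
1,2,1,1,3
2,0,1,2,0
k=4  0,0,1,1,3
1,3,3,1,3
1,2,1,1,3
2,1,1,2,0
k=5  0,0,1,1,3
1,3,3,1,3
1,2,1,1,3
2,2,1,2,0
k=6  0,0,1,1,3
1,3,3,1,3
1,2,1,1,3
2,3,1,2,0
k=7  0,0,1,1,3
1,3,3,1,3
1,3,1,1,3
3,0,2,2,0
k=8  0,0,1,1,3
1,3,3,1,3
1,3,1,1,3
3,1,2,2,0
k=9  0,0,1,1,3
1,3,3,1,3
1,3,1,1,3
3,2,2,2,0
k=10  0,0,1,1,3
1,3,3,1,3
1,3,1,1,3
3,3,2,2,0
k=11  0,1,2,1,3
2,1,0,2,3
3,1,3,1,3
0,2,3,2,0
k=12  0,1,2,1,3
2,1,0,2,3
3,1,3,1,3
0,3,3,2,0
k=13  0,1,2,1,3
2,1,1,2,3
3,3,0,2,3
1,1,1,3,0
k=14  0,1,2,1,3
2,1,1,2,3
3,3,0,2,3
1,2,1,3,0

1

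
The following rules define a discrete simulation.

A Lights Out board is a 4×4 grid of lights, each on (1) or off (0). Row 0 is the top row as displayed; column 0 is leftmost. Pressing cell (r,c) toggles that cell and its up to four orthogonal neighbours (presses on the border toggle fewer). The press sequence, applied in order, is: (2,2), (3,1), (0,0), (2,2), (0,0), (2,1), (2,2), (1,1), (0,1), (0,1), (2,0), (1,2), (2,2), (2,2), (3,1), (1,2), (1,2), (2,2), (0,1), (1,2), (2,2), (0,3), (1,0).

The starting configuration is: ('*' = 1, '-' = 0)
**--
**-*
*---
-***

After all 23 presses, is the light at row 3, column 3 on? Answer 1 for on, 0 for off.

1

t=0: **--
**-*
*---
-***
t=1: **--
****
****
-*-*
t=2: **--
****
*-**
*-**
t=3: ----
-***
*-**
*-**
t=4: ----
-*-*
**--
*--*
t=5: **--
**-*
**--
*--*
t=6: **--
*--*
--*-
**-*
t=7: **--
*-**
-*-*
****
t=8: *---
-*-*
---*
****
t=9: -**-
---*
---*
****
t=10: *---
-*-*
---*
****
t=11: *---
**-*
**-*
-***
t=12: *-*-
*-*-
****
-***
t=13: *-*-
*---
*---
-*-*
t=14: *-*-
*-*-
****
-***
t=15: *-*-
*-*-
*-**
*--*
t=16: *---
**-*
*--*
*--*
t=17: *-*-
*-*-
*-**
*--*
t=18: *-*-
*---
**--
*-**
t=19: -*--
**--
**--
*-**
t=20: -**-
*-**
***-
*-**
t=21: -**-
*--*
*--*
*--*
t=22: -*-*
*---
*--*
*--*
t=23: **-*
-*--
---*
*--*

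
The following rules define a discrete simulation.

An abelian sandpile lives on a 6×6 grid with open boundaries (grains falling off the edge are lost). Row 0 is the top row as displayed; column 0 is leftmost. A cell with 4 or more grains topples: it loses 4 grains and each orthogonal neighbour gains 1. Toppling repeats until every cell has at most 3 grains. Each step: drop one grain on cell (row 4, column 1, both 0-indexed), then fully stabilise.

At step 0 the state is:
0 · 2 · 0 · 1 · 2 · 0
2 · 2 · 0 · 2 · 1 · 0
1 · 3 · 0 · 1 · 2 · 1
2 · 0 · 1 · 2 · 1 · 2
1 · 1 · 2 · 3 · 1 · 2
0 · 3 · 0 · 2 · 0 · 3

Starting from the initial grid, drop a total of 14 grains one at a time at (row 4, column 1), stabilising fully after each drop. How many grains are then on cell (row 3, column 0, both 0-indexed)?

gen 0: 0 · 2 · 0 · 1 · 2 · 0
2 · 2 · 0 · 2 · 1 · 0
1 · 3 · 0 · 1 · 2 · 1
2 · 0 · 1 · 2 · 1 · 2
1 · 1 · 2 · 3 · 1 · 2
0 · 3 · 0 · 2 · 0 · 3
gen 1: 0 · 2 · 0 · 1 · 2 · 0
2 · 2 · 0 · 2 · 1 · 0
1 · 3 · 0 · 1 · 2 · 1
2 · 0 · 1 · 2 · 1 · 2
1 · 2 · 2 · 3 · 1 · 2
0 · 3 · 0 · 2 · 0 · 3
gen 2: 0 · 2 · 0 · 1 · 2 · 0
2 · 2 · 0 · 2 · 1 · 0
1 · 3 · 0 · 1 · 2 · 1
2 · 0 · 1 · 2 · 1 · 2
1 · 3 · 2 · 3 · 1 · 2
0 · 3 · 0 · 2 · 0 · 3
gen 3: 0 · 2 · 0 · 1 · 2 · 0
2 · 2 · 0 · 2 · 1 · 0
1 · 3 · 0 · 1 · 2 · 1
2 · 1 · 1 · 2 · 1 · 2
2 · 1 · 3 · 3 · 1 · 2
1 · 0 · 1 · 2 · 0 · 3
gen 4: 0 · 2 · 0 · 1 · 2 · 0
2 · 2 · 0 · 2 · 1 · 0
1 · 3 · 0 · 1 · 2 · 1
2 · 1 · 1 · 2 · 1 · 2
2 · 2 · 3 · 3 · 1 · 2
1 · 0 · 1 · 2 · 0 · 3
gen 5: 0 · 2 · 0 · 1 · 2 · 0
2 · 2 · 0 · 2 · 1 · 0
1 · 3 · 0 · 1 · 2 · 1
2 · 1 · 1 · 2 · 1 · 2
2 · 3 · 3 · 3 · 1 · 2
1 · 0 · 1 · 2 · 0 · 3
gen 6: 0 · 2 · 0 · 1 · 2 · 0
2 · 2 · 0 · 2 · 1 · 0
1 · 3 · 0 · 1 · 2 · 1
2 · 2 · 2 · 3 · 1 · 2
3 · 1 · 1 · 0 · 2 · 2
1 · 1 · 2 · 3 · 0 · 3
gen 7: 0 · 2 · 0 · 1 · 2 · 0
2 · 2 · 0 · 2 · 1 · 0
1 · 3 · 0 · 1 · 2 · 1
2 · 2 · 2 · 3 · 1 · 2
3 · 2 · 1 · 0 · 2 · 2
1 · 1 · 2 · 3 · 0 · 3
gen 8: 0 · 2 · 0 · 1 · 2 · 0
2 · 2 · 0 · 2 · 1 · 0
1 · 3 · 0 · 1 · 2 · 1
2 · 2 · 2 · 3 · 1 · 2
3 · 3 · 1 · 0 · 2 · 2
1 · 1 · 2 · 3 · 0 · 3
gen 9: 0 · 2 · 0 · 1 · 2 · 0
2 · 2 · 0 · 2 · 1 · 0
1 · 3 · 0 · 1 · 2 · 1
3 · 3 · 2 · 3 · 1 · 2
0 · 1 · 2 · 0 · 2 · 2
2 · 2 · 2 · 3 · 0 · 3
gen 10: 0 · 2 · 0 · 1 · 2 · 0
2 · 2 · 0 · 2 · 1 · 0
1 · 3 · 0 · 1 · 2 · 1
3 · 3 · 2 · 3 · 1 · 2
0 · 2 · 2 · 0 · 2 · 2
2 · 2 · 2 · 3 · 0 · 3
gen 11: 0 · 2 · 0 · 1 · 2 · 0
2 · 2 · 0 · 2 · 1 · 0
1 · 3 · 0 · 1 · 2 · 1
3 · 3 · 2 · 3 · 1 · 2
0 · 3 · 2 · 0 · 2 · 2
2 · 2 · 2 · 3 · 0 · 3
gen 12: 0 · 2 · 0 · 1 · 2 · 0
2 · 3 · 0 · 2 · 1 · 0
3 · 0 · 1 · 1 · 2 · 1
0 · 2 · 3 · 3 · 1 · 2
2 · 1 · 3 · 0 · 2 · 2
2 · 3 · 2 · 3 · 0 · 3
gen 13: 0 · 2 · 0 · 1 · 2 · 0
2 · 3 · 0 · 2 · 1 · 0
3 · 0 · 1 · 1 · 2 · 1
0 · 2 · 3 · 3 · 1 · 2
2 · 2 · 3 · 0 · 2 · 2
2 · 3 · 2 · 3 · 0 · 3
gen 14: 0 · 2 · 0 · 1 · 2 · 0
2 · 3 · 0 · 2 · 1 · 0
3 · 0 · 1 · 1 · 2 · 1
0 · 2 · 3 · 3 · 1 · 2
2 · 3 · 3 · 0 · 2 · 2
2 · 3 · 2 · 3 · 0 · 3

0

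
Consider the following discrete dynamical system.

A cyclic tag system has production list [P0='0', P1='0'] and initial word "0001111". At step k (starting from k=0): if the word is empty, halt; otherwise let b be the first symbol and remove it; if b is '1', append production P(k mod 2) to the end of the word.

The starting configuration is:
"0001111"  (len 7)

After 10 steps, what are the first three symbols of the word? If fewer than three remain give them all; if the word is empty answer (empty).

0

k=0  "0001111"  (len 7)
k=1  "001111"  (len 6)
k=2  "01111"  (len 5)
k=3  "1111"  (len 4)
k=4  "1110"  (len 4)
k=5  "1100"  (len 4)
k=6  "1000"  (len 4)
k=7  "0000"  (len 4)
k=8  "000"  (len 3)
k=9  "00"  (len 2)
k=10  "0"  (len 1)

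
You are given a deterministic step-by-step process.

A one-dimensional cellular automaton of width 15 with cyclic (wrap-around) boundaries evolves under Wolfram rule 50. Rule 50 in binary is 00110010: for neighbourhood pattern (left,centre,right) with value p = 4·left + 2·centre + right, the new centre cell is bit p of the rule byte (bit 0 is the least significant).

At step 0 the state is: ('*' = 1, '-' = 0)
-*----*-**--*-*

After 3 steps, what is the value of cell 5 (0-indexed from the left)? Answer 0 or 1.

k=0  -*----*-**--*-*
k=1  *-*--*-*--**-*-
k=2  -*-**-*-**--*-*
k=3  *-*--*-*--**-*-

1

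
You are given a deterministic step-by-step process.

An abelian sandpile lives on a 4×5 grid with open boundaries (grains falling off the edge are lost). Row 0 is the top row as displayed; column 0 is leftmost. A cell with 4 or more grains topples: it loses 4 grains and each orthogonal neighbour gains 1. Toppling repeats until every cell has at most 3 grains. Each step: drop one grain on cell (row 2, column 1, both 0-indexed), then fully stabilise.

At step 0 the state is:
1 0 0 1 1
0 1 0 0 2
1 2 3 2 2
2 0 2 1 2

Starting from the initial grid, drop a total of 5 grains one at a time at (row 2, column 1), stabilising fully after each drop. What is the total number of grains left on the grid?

k=0  1 0 0 1 1
0 1 0 0 2
1 2 3 2 2
2 0 2 1 2
k=1  1 0 0 1 1
0 1 0 0 2
1 3 3 2 2
2 0 2 1 2
k=2  1 0 0 1 1
0 2 1 0 2
2 1 0 3 2
2 1 3 1 2
k=3  1 0 0 1 1
0 2 1 0 2
2 2 0 3 2
2 1 3 1 2
k=4  1 0 0 1 1
0 2 1 0 2
2 3 0 3 2
2 1 3 1 2
k=5  1 0 0 1 1
0 3 1 0 2
3 0 1 3 2
2 2 3 1 2

28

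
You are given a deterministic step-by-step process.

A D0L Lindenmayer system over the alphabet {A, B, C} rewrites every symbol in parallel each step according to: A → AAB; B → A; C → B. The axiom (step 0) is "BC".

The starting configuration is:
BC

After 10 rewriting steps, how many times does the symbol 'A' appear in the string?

3363

gen 0: BC
gen 1: AB
gen 2: AABA
gen 3: AABAABAAAB
gen 4: AABAABAAABAABAAABAABAABA
gen 5: AABAABAAABAABAAABAABAABAAABAABAAABAABAABAAABAABAAABAABAAAB
gen 6: AABAABAAABAABAAABAABAABAAABAABAAABAABAABAAABAABAAABAABAAAB…AABAABAAABAABAAABAABAABAAABAABAAABAABAABAAABAABAAABAABAABA  (len 140)
gen 7: AABAABAAABAABAAABAABAABAAABAABAAABAABAABAAABAABAAABAABAAAB…AABAABAAABAABAAABAABAABAAABAABAAABAABAABAAABAABAAABAABAAAB  (len 338)
gen 8: AABAABAAABAABAAABAABAABAAABAABAAABAABAABAAABAABAAABAABAAAB…AABAABAAABAABAAABAABAABAAABAABAAABAABAABAAABAABAAABAABAABA  (len 816)
gen 9: AABAABAAABAABAAABAABAABAAABAABAAABAABAABAAABAABAAABAABAAAB…AABAABAAABAABAAABAABAABAAABAABAAABAABAABAAABAABAAABAABAAAB  (len 1970)
gen 10: AABAABAAABAABAAABAABAABAAABAABAAABAABAABAAABAABAAABAABAAAB…AABAABAAABAABAAABAABAABAAABAABAAABAABAABAAABAABAAABAABAABA  (len 4756)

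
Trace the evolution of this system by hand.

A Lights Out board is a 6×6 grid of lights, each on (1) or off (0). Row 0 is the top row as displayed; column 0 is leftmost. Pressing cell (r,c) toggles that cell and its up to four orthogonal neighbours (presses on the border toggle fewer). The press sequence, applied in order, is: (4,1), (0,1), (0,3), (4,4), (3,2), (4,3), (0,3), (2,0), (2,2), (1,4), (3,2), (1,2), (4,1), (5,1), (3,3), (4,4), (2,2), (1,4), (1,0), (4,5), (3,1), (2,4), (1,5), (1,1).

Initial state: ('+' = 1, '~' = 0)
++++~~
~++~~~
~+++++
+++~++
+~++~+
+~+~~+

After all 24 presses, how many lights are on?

0) ++++~~
~++~~~
~+++++
+++~++
+~++~+
+~+~~+
1) ++++~~
~++~~~
~+++++
+~+~++
~+~+~+
+++~~+
2) ~~~+~~
~~+~~~
~+++++
+~+~++
~+~+~+
+++~~+
3) ~~+~+~
~~++~~
~+++++
+~+~++
~+~+~+
+++~~+
4) ~~+~+~
~~++~~
~+++++
+~+~~+
~+~~+~
+++~++
5) ~~+~+~
~~++~~
~+~+++
++~+~+
~++~+~
+++~++
6) ~~+~+~
~~++~~
~+~+++
++~~~+
~+~+~~
++++++
7) ~~~+~~
~~+~~~
~+~+++
++~~~+
~+~+~~
++++++
8) ~~~+~~
+~+~~~
+~~+++
~+~~~+
~+~+~~
++++++
9) ~~~+~~
+~~~~~
+++~++
~++~~+
~+~+~~
++++++
10) ~~~++~
+~~+++
+++~~+
~++~~+
~+~+~~
++++++
11) ~~~++~
+~~+++
++~~~+
~~~+~+
~+++~~
++++++
12) ~~+++~
+++~++
+++~~+
~~~+~+
~+++~~
++++++
13) ~~+++~
+++~++
+++~~+
~+~+~+
+~~+~~
+~++++
14) ~~+++~
+++~++
+++~~+
~+~+~+
++~+~~
~+~+++
15) ~~+++~
+++~++
++++~+
~++~++
++~~~~
~+~+++
16) ~~+++~
+++~++
++++~+
~++~~+
++~+++
~+~+~+
17) ~~+++~
++~~++
+~~~~+
~+~~~+
++~+++
~+~+~+
18) ~~++~~
++~+~~
+~~~++
~+~~~+
++~+++
~+~+~+
19) +~++~~
~~~+~~
~~~~++
~+~~~+
++~+++
~+~+~+
20) +~++~~
~~~+~~
~~~~++
~+~~~~
++~+~~
~+~+~~
21) +~++~~
~~~+~~
~+~~++
+~+~~~
+~~+~~
~+~+~~
22) +~++~~
~~~++~
~+~+~~
+~+~+~
+~~+~~
~+~+~~
23) +~++~+
~~~+~+
~+~+~+
+~+~+~
+~~+~~
~+~+~~
24) ++++~+
++++~+
~~~+~+
+~+~+~
+~~+~~
~+~+~~

19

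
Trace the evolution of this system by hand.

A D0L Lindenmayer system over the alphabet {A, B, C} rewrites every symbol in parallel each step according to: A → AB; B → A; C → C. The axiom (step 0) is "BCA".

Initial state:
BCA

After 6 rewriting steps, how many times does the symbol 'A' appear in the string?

[0] BCA
[1] ACAB
[2] ABCABA
[3] ABACABAAB
[4] ABAABCABAABABA
[5] ABAABABACABAABABAABAAB
[6] ABAABABAABAABCABAABABAABAABABAABABA

21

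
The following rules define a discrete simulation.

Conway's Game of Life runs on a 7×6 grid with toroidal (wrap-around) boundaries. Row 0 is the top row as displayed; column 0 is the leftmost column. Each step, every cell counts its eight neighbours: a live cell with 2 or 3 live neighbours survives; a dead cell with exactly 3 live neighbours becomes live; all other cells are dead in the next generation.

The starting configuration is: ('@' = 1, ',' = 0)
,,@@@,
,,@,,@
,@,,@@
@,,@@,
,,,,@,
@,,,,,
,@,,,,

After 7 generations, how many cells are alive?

k=0  ,,@@@,
,,@,,@
,@,,@@
@,,@@,
,,,,@,
@,,,,,
,@,,,,
k=1  ,@@@@,
@@@,,@
,@@,,,
@,,@,,
,,,@@,
,,,,,,
,@@@,,
k=2  ,,,,@@
,,,,@@
,,,@,@
,@,@@,
,,,@@,
,,,,@,
,@,,@,
k=3  @,,@,,
@,,@,,
@,@@,@
,,,,,@
,,@,,@
,,,,@@
,,,@@,
k=4  ,,@@,@
@,,@,,
@@@@,@
,@@@,@
@,,,,@
,,,,,@
,,,@,,
k=5  ,,@@,,
,,,,,,
,,,,,@
,,,@,,
,@@,,@
@,,,@@
,,@@,,
k=6  ,,@@,,
,,,,,,
,,,,,,
@,@,@,
,@@@,@
@,,,@@
,@@,,@
k=7  ,@@@,,
,,,,,,
,,,,,,
@,@,@@
,,@,,,
,,,,,,
,@@,,@

11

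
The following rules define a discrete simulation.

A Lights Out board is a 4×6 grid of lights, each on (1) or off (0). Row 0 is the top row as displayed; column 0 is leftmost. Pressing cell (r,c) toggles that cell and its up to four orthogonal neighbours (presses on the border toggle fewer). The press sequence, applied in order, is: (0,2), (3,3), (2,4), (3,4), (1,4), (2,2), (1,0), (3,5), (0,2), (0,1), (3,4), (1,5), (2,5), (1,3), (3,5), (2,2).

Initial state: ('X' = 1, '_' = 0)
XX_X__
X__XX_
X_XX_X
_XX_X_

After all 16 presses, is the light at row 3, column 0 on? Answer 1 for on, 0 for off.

step 0: XX_X__
X__XX_
X_XX_X
_XX_X_
step 1: X_X___
X_XXX_
X_XX_X
_XX_X_
step 2: X_X___
X_XXX_
X_X__X
_X_X__
step 3: X_X___
X_XX__
X_XXX_
_X_XX_
step 4: X_X___
X_XX__
X_XX__
_X___X
step 5: X_X_X_
X_X_XX
X_XXX_
_X___X
step 6: X_X_X_
X___XX
XX__X_
_XX__X
step 7: __X_X_
_X__XX
_X__X_
_XX__X
step 8: __X_X_
_X__XX
_X__XX
_XX_X_
step 9: _X_XX_
_XX_XX
_X__XX
_XX_X_
step 10: X_XXX_
__X_XX
_X__XX
_XX_X_
step 11: X_XXX_
__X_XX
_X___X
_XXX_X
step 12: X_XXXX
__X___
_X____
_XXX_X
step 13: X_XXXX
__X__X
_X__XX
_XXX__
step 14: X_X_XX
___XXX
_X_XXX
_XXX__
step 15: X_X_XX
___XXX
_X_XX_
_XXXXX
step 16: X_X_XX
__XXXX
__X_X_
_X_XXX

0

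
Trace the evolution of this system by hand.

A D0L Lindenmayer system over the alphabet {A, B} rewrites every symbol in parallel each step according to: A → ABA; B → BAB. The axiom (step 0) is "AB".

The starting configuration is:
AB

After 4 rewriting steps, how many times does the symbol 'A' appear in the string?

step 0: AB
step 1: ABABAB
step 2: ABABABABABABABABAB
step 3: ABABABABABABABABABABABABABABABABABABABABABABABABABABAB
step 4: ABABABABABABABABABABABABABABABABABABABABABABABABABABABABAB…ABABABABABABABABABABABABABABABABABABABABABABABABABABABABAB  (len 162)

81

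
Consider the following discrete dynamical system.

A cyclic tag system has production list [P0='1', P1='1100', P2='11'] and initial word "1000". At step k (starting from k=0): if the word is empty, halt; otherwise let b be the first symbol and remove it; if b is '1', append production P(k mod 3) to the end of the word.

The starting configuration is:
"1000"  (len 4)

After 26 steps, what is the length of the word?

15

t=0: "1000"  (len 4)
t=1: "0001"  (len 4)
t=2: "001"  (len 3)
t=3: "01"  (len 2)
t=4: "1"  (len 1)
t=5: "1100"  (len 4)
t=6: "10011"  (len 5)
t=7: "00111"  (len 5)
t=8: "0111"  (len 4)
t=9: "111"  (len 3)
t=10: "111"  (len 3)
t=11: "111100"  (len 6)
t=12: "1110011"  (len 7)
t=13: "1100111"  (len 7)
t=14: "1001111100"  (len 10)
t=15: "00111110011"  (len 11)
t=16: "0111110011"  (len 10)
t=17: "111110011"  (len 9)
t=18: "1111001111"  (len 10)
t=19: "1110011111"  (len 10)
t=20: "1100111111100"  (len 13)
t=21: "10011111110011"  (len 14)
t=22: "00111111100111"  (len 14)
t=23: "0111111100111"  (len 13)
t=24: "111111100111"  (len 12)
t=25: "111111001111"  (len 12)
t=26: "111110011111100"  (len 15)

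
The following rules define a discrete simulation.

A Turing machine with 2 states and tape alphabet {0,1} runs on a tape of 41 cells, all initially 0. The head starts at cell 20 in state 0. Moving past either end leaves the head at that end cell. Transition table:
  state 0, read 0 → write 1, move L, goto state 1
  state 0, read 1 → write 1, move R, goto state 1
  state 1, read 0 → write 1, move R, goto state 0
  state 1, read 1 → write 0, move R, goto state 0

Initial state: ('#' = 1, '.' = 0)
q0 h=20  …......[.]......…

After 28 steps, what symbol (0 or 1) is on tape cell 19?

1

k=0  q0 h=20  …......[.]......…
k=1  q1 h=19  …......[.]#.....…
k=2  q0 h=20  ….....#[#]......…
k=3  q1 h=21  …....##[.]......…
k=4  q0 h=22  …...###[.]......…
k=5  q1 h=21  …....##[#]#.....…
k=6  q0 h=22  …...##.[#]......…
k=7  q1 h=23  …..##.#[.]......…
k=8  q0 h=24  ….##.##[.]......…
k=9  q1 h=23  …..##.#[#]#.....…
k=10  q0 h=24  ….##.#.[#]......…
k=11  q1 h=25  …##.#.#[.]......…
k=12  q0 h=26  …#.#.##[.]......…
k=13  q1 h=25  …##.#.#[#]#.....…
k=14  q0 h=26  …#.#.#.[#]......…
k=15  q1 h=27  ….#.#.#[.]......…
k=16  q0 h=28  …#.#.##[.]......…
k=17  q1 h=27  ….#.#.#[#]#.....…
k=18  q0 h=28  …#.#.#.[#]......…
k=19  q1 h=29  ….#.#.#[.]......…
k=20  q0 h=30  …#.#.##[.]......…
k=21  q1 h=29  ….#.#.#[#]#.....…
k=22  q0 h=30  …#.#.#.[#]......…
k=23  q1 h=31  ….#.#.#[.]......…
k=24  q0 h=32  …#.#.##[.]......…
k=25  q1 h=31  ….#.#.#[#]#.....…
k=26  q0 h=32  …#.#.#.[#]......…
k=27  q1 h=33  ….#.#.#[.]......…
k=28  q0 h=34  …#.#.##[.]......|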